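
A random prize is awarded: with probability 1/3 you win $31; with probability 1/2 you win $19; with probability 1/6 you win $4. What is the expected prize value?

20.5

E[payout] = 31·1/3 + 19·1/2 + 4·1/6
 = 31/3 + 19/2 + 2/3
 = 41/2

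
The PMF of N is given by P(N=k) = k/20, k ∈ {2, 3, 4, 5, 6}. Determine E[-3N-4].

-17.5

E[-3N-4] = Σ (-3n-4)·P(N=n)
 = (-10)·1/10 + (-13)·3/20 + (-16)·1/5 + (-19)·1/4 + (-22)·3/10
 = (-1) + (-39/20) + (-16/5) + (-19/4) + (-33/5)
 = -35/2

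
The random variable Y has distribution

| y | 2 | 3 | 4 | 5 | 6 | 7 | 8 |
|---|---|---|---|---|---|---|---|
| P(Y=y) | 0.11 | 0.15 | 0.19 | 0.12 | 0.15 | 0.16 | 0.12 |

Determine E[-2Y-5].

-15.02

E[-2Y-5] = Σ (-2y-5)·P(Y=y)
 = (-9)·0.11 + (-11)·0.15 + (-13)·0.19 + (-15)·0.12 + (-17)·0.15 + (-19)·0.16 + (-21)·0.12
 = (-0.99) + (-1.65) + (-2.47) + (-1.8) + (-2.55) + (-3.04) + (-2.52)
 = -15.02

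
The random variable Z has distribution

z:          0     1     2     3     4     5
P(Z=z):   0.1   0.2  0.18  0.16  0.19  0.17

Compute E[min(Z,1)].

E[min(Z,1)] = Σ min(z,1)·P(Z=z)
 = 0·0.1 + 1·0.2 + 1·0.18 + 1·0.16 + 1·0.19 + 1·0.17
 = 0 + 0.2 + 0.18 + 0.16 + 0.19 + 0.17
 = 0.9

0.9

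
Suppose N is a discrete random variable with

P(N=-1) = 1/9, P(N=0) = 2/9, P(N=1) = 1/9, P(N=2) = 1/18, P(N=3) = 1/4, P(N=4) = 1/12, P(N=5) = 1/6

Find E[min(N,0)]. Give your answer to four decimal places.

E[min(N,0)] = Σ min(n,0)·P(N=n)
 = (-1)·1/9 + 0·2/9 + 0·1/9 + 0·1/18 + 0·1/4 + 0·1/12 + 0·1/6
 = (-1/9) + 0 + 0 + 0 + 0 + 0 + 0
 = -1/9

-0.1111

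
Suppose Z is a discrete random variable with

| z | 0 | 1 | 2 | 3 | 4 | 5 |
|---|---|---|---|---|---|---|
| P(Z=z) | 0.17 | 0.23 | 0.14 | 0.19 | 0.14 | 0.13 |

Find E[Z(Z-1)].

5.7

E[Z(Z-1)] = Σ z(z-1)·P(Z=z)
 = 0·0.17 + 0·0.23 + 2·0.14 + 6·0.19 + 12·0.14 + 20·0.13
 = 0 + 0 + 0.28 + 1.14 + 1.68 + 2.6
 = 5.7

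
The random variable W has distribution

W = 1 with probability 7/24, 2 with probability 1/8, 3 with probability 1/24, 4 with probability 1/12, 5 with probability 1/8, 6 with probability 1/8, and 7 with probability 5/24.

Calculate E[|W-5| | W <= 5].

P(W <= 5) = 7/24 + 1/8 + 1/24 + 1/12 + 1/8 = 2/3.
E[|W-5| | W <= 5] = [4·7/24 + 3·1/8 + 2·1/24 + 1·1/12 + 0·1/8] / (2/3)
 = 41/24 / (2/3)
 = 41/16

2.5625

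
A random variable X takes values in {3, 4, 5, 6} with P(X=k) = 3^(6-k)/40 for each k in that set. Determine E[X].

3.45

E[X] = Σ x·P(X=x)
 = 3·27/40 + 4·9/40 + 5·3/40 + 6·1/40
 = 81/40 + 9/10 + 3/8 + 3/20
 = 69/20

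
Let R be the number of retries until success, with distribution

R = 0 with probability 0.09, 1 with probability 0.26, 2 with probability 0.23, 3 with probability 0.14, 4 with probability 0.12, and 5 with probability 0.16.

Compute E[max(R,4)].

E[max(R,4)] = Σ max(r,4)·P(R=r)
 = 4·0.09 + 4·0.26 + 4·0.23 + 4·0.14 + 4·0.12 + 5·0.16
 = 0.36 + 1.04 + 0.92 + 0.56 + 0.48 + 0.8
 = 4.16

4.16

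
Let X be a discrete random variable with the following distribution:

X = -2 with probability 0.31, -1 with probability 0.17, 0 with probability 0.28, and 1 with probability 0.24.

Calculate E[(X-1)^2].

E[(X-1)^2] = Σ (x-1)^2·P(X=x)
 = 9·0.31 + 4·0.17 + 1·0.28 + 0·0.24
 = 2.79 + 0.68 + 0.28 + 0
 = 3.75

3.75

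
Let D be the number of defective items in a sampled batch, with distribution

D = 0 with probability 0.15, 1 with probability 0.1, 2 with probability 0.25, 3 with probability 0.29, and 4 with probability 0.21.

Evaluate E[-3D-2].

E[-3D-2] = Σ (-3d-2)·P(D=d)
 = (-2)·0.15 + (-5)·0.1 + (-8)·0.25 + (-11)·0.29 + (-14)·0.21
 = (-0.3) + (-0.5) + (-2) + (-3.19) + (-2.94)
 = -8.93

-8.93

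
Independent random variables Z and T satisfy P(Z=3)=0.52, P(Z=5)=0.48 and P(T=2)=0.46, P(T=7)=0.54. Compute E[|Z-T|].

E[|Z-T|] = Σ_z Σ_t |z-t| · P(Z=z)P(T=t)
 = 1·0.2392 + 4·0.2808 + 3·0.2208 + 2·0.2592
 = 0.2392 + 1.1232 + 0.6624 + 0.5184
 = 2.5432

2.5432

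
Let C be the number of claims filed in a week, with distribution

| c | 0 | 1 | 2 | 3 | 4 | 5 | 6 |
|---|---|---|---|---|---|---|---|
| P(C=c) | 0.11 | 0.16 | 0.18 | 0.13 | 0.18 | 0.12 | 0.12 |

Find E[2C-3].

2.9

E[2C-3] = Σ (2c-3)·P(C=c)
 = (-3)·0.11 + (-1)·0.16 + 1·0.18 + 3·0.13 + 5·0.18 + 7·0.12 + 9·0.12
 = (-0.33) + (-0.16) + 0.18 + 0.39 + 0.9 + 0.84 + 1.08
 = 2.9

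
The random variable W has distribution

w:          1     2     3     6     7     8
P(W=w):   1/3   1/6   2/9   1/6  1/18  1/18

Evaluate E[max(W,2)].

3.5

E[max(W,2)] = Σ max(w,2)·P(W=w)
 = 2·1/3 + 2·1/6 + 3·2/9 + 6·1/6 + 7·1/18 + 8·1/18
 = 2/3 + 1/3 + 2/3 + 1 + 7/18 + 4/9
 = 7/2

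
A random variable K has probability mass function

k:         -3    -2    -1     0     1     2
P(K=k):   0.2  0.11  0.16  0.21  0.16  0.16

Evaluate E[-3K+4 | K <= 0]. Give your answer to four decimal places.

8.3235

P(K <= 0) = 0.2 + 0.11 + 0.16 + 0.21 = 0.68.
E[-3K+4 | K <= 0] = [13·0.2 + 10·0.11 + 7·0.16 + 4·0.21] / 0.68
 = 5.66 / 0.68
 = 283/34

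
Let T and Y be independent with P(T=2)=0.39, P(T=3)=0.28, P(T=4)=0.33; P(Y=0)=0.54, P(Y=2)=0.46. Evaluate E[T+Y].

E[T+Y] = Σ_t Σ_y (t+y) · P(T=t)P(Y=y)
 = 2·0.2106 + 4·0.1794 + 3·0.1512 + 5·0.1288 + 4·0.1782 + 6·0.1518
 = 0.4212 + 0.7176 + 0.4536 + 0.644 + 0.7128 + 0.9108
 = 3.86

3.86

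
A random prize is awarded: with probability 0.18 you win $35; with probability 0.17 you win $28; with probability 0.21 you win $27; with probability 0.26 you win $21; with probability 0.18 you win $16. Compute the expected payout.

25.07

E[payout] = 35·0.18 + 28·0.17 + 27·0.21 + 21·0.26 + 16·0.18
 = 6.3 + 4.76 + 5.67 + 5.46 + 2.88
 = 25.07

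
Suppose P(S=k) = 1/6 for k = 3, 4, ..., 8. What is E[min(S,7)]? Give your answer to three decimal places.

E[min(S,7)] = Σ min(s,7)·P(S=s)
 = 3·1/6 + 4·1/6 + 5·1/6 + 6·1/6 + 7·1/6 + 7·1/6
 = 1/2 + 2/3 + 5/6 + 1 + 7/6 + 7/6
 = 16/3

5.333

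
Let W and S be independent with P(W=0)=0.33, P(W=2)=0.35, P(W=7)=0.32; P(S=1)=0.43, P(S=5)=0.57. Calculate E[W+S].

6.22

E[W+S] = Σ_w Σ_s (w+s) · P(W=w)P(S=s)
 = 1·0.1419 + 5·0.1881 + 3·0.1505 + 7·0.1995 + 8·0.1376 + 12·0.1824
 = 0.1419 + 0.9405 + 0.4515 + 1.3965 + 1.1008 + 2.1888
 = 6.22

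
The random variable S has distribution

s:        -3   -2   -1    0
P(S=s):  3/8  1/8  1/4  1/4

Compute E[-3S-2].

E[-3S-2] = Σ (-3s-2)·P(S=s)
 = 7·3/8 + 4·1/8 + 1·1/4 + (-2)·1/4
 = 21/8 + 1/2 + 1/4 + (-1/2)
 = 23/8

2.875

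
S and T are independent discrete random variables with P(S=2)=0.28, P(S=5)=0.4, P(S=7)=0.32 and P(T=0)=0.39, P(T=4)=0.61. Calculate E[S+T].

E[S+T] = Σ_s Σ_t (s+t) · P(S=s)P(T=t)
 = 2·0.1092 + 6·0.1708 + 5·0.156 + 9·0.244 + 7·0.1248 + 11·0.1952
 = 0.2184 + 1.0248 + 0.78 + 2.196 + 0.8736 + 2.1472
 = 7.24

7.24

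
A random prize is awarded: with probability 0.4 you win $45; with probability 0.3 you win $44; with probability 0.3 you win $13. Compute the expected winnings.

35.1

E[payout] = 45·0.4 + 44·0.3 + 13·0.3
 = 18 + 13.2 + 3.9
 = 35.1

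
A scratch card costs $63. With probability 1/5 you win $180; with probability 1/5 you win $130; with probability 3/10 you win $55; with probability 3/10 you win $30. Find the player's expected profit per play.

E[payout] = 180·1/5 + 130·1/5 + 55·3/10 + 30·3/10
 = 36 + 26 + 33/2 + 9
 = 175/2
Net = 175/2 - 63 = 49/2

24.5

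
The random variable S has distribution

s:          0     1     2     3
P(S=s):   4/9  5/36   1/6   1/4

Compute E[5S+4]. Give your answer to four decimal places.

E[5S+4] = Σ (5s+4)·P(S=s)
 = 4·4/9 + 9·5/36 + 14·1/6 + 19·1/4
 = 16/9 + 5/4 + 7/3 + 19/4
 = 91/9

10.1111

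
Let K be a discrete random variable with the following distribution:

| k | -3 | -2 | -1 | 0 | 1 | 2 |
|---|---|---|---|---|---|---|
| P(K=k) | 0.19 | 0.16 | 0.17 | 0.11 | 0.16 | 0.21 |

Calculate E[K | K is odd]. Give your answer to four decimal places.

P(K is odd) = 0.19 + 0.17 + 0.16 = 0.52.
E[K | K is odd] = [(-3)·0.19 + (-1)·0.17 + 1·0.16] / 0.52
 = -0.58 / 0.52
 = -29/26

-1.1154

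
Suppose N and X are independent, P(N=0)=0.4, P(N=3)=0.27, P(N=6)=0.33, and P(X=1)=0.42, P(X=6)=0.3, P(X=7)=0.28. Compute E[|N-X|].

E[|N-X|] = Σ_n Σ_x |n-x| · P(N=n)P(X=x)
 = 1·0.168 + 6·0.12 + 7·0.112 + 2·0.1134 + 3·0.081 + 4·0.0756 + 5·0.1386 + 0·0.099 + 1·0.0924
 = 0.168 + 0.72 + 0.784 + 0.2268 + 0.243 + 0.3024 + 0.693 + 0 + 0.0924
 = 3.2296

3.2296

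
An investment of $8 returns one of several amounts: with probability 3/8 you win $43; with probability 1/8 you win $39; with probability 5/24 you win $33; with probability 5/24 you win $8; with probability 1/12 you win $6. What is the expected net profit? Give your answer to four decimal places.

E[payout] = 43·3/8 + 39·1/8 + 33·5/24 + 8·5/24 + 6·1/12
 = 129/8 + 39/8 + 55/8 + 5/3 + 1/2
 = 721/24
Net = 721/24 - 8 = 529/24

22.0417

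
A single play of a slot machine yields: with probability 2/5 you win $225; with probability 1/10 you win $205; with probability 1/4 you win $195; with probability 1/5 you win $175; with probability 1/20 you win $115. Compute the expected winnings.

E[payout] = 225·2/5 + 205·1/10 + 195·1/4 + 175·1/5 + 115·1/20
 = 90 + 41/2 + 195/4 + 35 + 23/4
 = 200

200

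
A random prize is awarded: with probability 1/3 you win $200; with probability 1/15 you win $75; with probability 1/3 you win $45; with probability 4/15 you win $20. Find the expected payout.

E[payout] = 200·1/3 + 75·1/15 + 45·1/3 + 20·4/15
 = 200/3 + 5 + 15 + 16/3
 = 92

92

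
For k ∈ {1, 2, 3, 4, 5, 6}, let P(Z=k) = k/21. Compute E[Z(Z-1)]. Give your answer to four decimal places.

16.6667

E[Z(Z-1)] = Σ z(z-1)·P(Z=z)
 = 0·1/21 + 2·2/21 + 6·1/7 + 12·4/21 + 20·5/21 + 30·2/7
 = 0 + 4/21 + 6/7 + 16/7 + 100/21 + 60/7
 = 50/3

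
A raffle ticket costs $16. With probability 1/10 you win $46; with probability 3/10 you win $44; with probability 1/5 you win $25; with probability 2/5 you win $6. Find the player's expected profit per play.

E[payout] = 46·1/10 + 44·3/10 + 25·1/5 + 6·2/5
 = 23/5 + 66/5 + 5 + 12/5
 = 126/5
Net = 126/5 - 16 = 46/5

9.2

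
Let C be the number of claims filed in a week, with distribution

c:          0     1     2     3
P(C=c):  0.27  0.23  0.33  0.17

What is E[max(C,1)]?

1.67

E[max(C,1)] = Σ max(c,1)·P(C=c)
 = 1·0.27 + 1·0.23 + 2·0.33 + 3·0.17
 = 0.27 + 0.23 + 0.66 + 0.51
 = 1.67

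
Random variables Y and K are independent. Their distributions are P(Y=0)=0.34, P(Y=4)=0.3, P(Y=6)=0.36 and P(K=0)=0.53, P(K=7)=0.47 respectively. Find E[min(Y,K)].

1.5792

E[min(Y,K)] = Σ_y Σ_k min(y,k) · P(Y=y)P(K=k)
 = 0·0.1802 + 0·0.1598 + 0·0.159 + 4·0.141 + 0·0.1908 + 6·0.1692
 = 0 + 0 + 0 + 0.564 + 0 + 1.0152
 = 1.5792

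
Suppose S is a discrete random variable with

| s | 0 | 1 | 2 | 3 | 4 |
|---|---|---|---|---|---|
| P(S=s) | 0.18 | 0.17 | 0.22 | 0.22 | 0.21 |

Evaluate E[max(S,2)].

E[max(S,2)] = Σ max(s,2)·P(S=s)
 = 2·0.18 + 2·0.17 + 2·0.22 + 3·0.22 + 4·0.21
 = 0.36 + 0.34 + 0.44 + 0.66 + 0.84
 = 2.64

2.64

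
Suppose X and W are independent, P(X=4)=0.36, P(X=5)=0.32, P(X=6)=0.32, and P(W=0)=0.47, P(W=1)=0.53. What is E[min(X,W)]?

E[min(X,W)] = Σ_x Σ_w min(x,w) · P(X=x)P(W=w)
 = 0·0.1692 + 1·0.1908 + 0·0.1504 + 1·0.1696 + 0·0.1504 + 1·0.1696
 = 0 + 0.1908 + 0 + 0.1696 + 0 + 0.1696
 = 0.53

0.53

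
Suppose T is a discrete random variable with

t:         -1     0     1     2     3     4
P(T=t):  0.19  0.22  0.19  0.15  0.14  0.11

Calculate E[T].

E[T] = Σ t·P(T=t)
 = (-1)·0.19 + 0·0.22 + 1·0.19 + 2·0.15 + 3·0.14 + 4·0.11
 = (-0.19) + 0 + 0.19 + 0.3 + 0.42 + 0.44
 = 1.16

1.16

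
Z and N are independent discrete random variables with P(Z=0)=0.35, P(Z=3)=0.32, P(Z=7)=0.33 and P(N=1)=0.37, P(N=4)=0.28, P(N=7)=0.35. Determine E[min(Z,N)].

2.0234

E[min(Z,N)] = Σ_z Σ_n min(z,n) · P(Z=z)P(N=n)
 = 0·0.1295 + 0·0.098 + 0·0.1225 + 1·0.1184 + 3·0.0896 + 3·0.112 + 1·0.1221 + 4·0.0924 + 7·0.1155
 = 0 + 0 + 0 + 0.1184 + 0.2688 + 0.336 + 0.1221 + 0.3696 + 0.8085
 = 2.0234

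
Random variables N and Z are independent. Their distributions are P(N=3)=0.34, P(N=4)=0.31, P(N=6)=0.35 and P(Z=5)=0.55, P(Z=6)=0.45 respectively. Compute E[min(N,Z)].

4.1675

E[min(N,Z)] = Σ_n Σ_z min(n,z) · P(N=n)P(Z=z)
 = 3·0.187 + 3·0.153 + 4·0.1705 + 4·0.1395 + 5·0.1925 + 6·0.1575
 = 0.561 + 0.459 + 0.682 + 0.558 + 0.9625 + 0.945
 = 4.1675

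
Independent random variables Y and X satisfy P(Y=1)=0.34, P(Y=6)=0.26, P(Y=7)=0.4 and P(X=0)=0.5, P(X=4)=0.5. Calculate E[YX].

E[YX] = Σ_y Σ_x yx · P(Y=y)P(X=x)
 = 0·0.17 + 4·0.17 + 0·0.13 + 24·0.13 + 0·0.2 + 28·0.2
 = 0 + 0.68 + 0 + 3.12 + 0 + 5.6
 = 9.4

9.4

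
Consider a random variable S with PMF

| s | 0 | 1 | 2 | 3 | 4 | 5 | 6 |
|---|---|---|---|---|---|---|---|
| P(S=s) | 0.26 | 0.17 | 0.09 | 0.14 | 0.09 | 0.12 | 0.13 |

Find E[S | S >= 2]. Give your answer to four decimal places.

4.1053

P(S >= 2) = 0.09 + 0.14 + 0.09 + 0.12 + 0.13 = 0.57.
E[S | S >= 2] = [2·0.09 + 3·0.14 + 4·0.09 + 5·0.12 + 6·0.13] / 0.57
 = 2.34 / 0.57
 = 78/19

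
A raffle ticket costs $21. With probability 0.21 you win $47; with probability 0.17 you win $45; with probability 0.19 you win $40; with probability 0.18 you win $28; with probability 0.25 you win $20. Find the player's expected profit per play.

14.16

E[payout] = 47·0.21 + 45·0.17 + 40·0.19 + 28·0.18 + 20·0.25
 = 9.87 + 7.65 + 7.6 + 5.04 + 5
 = 35.16
Net = 35.16 - 21 = 14.16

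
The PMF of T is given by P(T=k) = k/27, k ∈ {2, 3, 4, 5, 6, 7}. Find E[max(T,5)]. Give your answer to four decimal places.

5.7407

E[max(T,5)] = Σ max(t,5)·P(T=t)
 = 5·2/27 + 5·1/9 + 5·4/27 + 5·5/27 + 6·2/9 + 7·7/27
 = 10/27 + 5/9 + 20/27 + 25/27 + 4/3 + 49/27
 = 155/27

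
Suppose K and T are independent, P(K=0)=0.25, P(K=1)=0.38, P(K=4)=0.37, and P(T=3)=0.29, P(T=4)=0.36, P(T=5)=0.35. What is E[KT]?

E[KT] = Σ_k Σ_t kt · P(K=k)P(T=t)
 = 0·0.0725 + 0·0.09 + 0·0.0875 + 3·0.1102 + 4·0.1368 + 5·0.133 + 12·0.1073 + 16·0.1332 + 20·0.1295
 = 0 + 0 + 0 + 0.3306 + 0.5472 + 0.665 + 1.2876 + 2.1312 + 2.59
 = 7.5516

7.5516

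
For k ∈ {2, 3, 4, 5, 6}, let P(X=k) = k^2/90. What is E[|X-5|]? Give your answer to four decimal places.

0.9111

E[|X-5|] = Σ |x-5|·P(X=x)
 = 3·2/45 + 2·1/10 + 1·8/45 + 0·5/18 + 1·2/5
 = 2/15 + 1/5 + 8/45 + 0 + 2/5
 = 41/45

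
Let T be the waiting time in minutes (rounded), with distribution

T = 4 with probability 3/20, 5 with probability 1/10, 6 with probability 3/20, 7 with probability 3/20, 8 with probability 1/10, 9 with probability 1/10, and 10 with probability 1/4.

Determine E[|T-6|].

2.05

E[|T-6|] = Σ |t-6|·P(T=t)
 = 2·3/20 + 1·1/10 + 0·3/20 + 1·3/20 + 2·1/10 + 3·1/10 + 4·1/4
 = 3/10 + 1/10 + 0 + 3/20 + 1/5 + 3/10 + 1
 = 41/20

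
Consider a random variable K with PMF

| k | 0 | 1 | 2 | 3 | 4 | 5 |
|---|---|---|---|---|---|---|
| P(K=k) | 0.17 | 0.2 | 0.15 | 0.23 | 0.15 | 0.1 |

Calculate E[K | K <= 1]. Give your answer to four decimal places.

0.5405

P(K <= 1) = 0.17 + 0.2 = 0.37.
E[K | K <= 1] = [0·0.17 + 1·0.2] / 0.37
 = 0.2 / 0.37
 = 20/37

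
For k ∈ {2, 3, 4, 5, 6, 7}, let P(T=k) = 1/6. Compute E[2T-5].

4

E[2T-5] = Σ (2t-5)·P(T=t)
 = (-1)·1/6 + 1·1/6 + 3·1/6 + 5·1/6 + 7·1/6 + 9·1/6
 = (-1/6) + 1/6 + 1/2 + 5/6 + 7/6 + 3/2
 = 4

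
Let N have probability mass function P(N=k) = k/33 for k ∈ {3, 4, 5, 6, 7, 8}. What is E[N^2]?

39

E[N^2] = Σ n^2·P(N=n)
 = 9·1/11 + 16·4/33 + 25·5/33 + 36·2/11 + 49·7/33 + 64·8/33
 = 9/11 + 64/33 + 125/33 + 72/11 + 343/33 + 512/33
 = 39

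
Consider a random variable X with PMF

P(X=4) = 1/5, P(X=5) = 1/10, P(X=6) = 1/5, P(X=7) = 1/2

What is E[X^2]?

37.4

E[X^2] = Σ x^2·P(X=x)
 = 16·1/5 + 25·1/10 + 36·1/5 + 49·1/2
 = 16/5 + 5/2 + 36/5 + 49/2
 = 187/5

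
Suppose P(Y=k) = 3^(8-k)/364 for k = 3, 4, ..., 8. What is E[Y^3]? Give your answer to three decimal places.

51.113

E[Y^3] = Σ y^3·P(Y=y)
 = 27·243/364 + 64·81/364 + 125·27/364 + 216·9/364 + 343·3/364 + 512·1/364
 = 6561/364 + 1296/91 + 3375/364 + 486/91 + 147/52 + 128/91
 = 18605/364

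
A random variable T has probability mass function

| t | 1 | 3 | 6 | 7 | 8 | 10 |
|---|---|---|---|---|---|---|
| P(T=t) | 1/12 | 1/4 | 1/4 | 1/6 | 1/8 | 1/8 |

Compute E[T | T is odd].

4

P(T is odd) = 1/12 + 1/4 + 1/6 = 1/2.
E[T | T is odd] = [1·1/12 + 3·1/4 + 7·1/6] / (1/2)
 = 2 / (1/2)
 = 4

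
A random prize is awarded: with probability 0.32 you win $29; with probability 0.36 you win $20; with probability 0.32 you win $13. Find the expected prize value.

20.64

E[payout] = 29·0.32 + 20·0.36 + 13·0.32
 = 9.28 + 7.2 + 4.16
 = 20.64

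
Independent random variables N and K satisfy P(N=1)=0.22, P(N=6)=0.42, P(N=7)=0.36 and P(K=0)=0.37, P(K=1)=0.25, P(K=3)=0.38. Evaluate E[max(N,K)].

E[max(N,K)] = Σ_n Σ_k max(n,k) · P(N=n)P(K=k)
 = 1·0.0814 + 1·0.055 + 3·0.0836 + 6·0.1554 + 6·0.105 + 6·0.1596 + 7·0.1332 + 7·0.09 + 7·0.1368
 = 0.0814 + 0.055 + 0.2508 + 0.9324 + 0.63 + 0.9576 + 0.9324 + 0.63 + 0.9576
 = 5.4272

5.4272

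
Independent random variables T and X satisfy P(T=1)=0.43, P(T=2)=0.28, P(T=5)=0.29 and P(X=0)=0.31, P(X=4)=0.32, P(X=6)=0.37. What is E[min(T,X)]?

1.5908

E[min(T,X)] = Σ_t Σ_x min(t,x) · P(T=t)P(X=x)
 = 0·0.1333 + 1·0.1376 + 1·0.1591 + 0·0.0868 + 2·0.0896 + 2·0.1036 + 0·0.0899 + 4·0.0928 + 5·0.1073
 = 0 + 0.1376 + 0.1591 + 0 + 0.1792 + 0.2072 + 0 + 0.3712 + 0.5365
 = 1.5908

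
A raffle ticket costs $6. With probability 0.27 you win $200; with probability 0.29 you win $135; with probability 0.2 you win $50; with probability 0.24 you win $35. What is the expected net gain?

105.55

E[payout] = 200·0.27 + 135·0.29 + 50·0.2 + 35·0.24
 = 54 + 39.15 + 10 + 8.4
 = 111.55
Net = 111.55 - 6 = 105.55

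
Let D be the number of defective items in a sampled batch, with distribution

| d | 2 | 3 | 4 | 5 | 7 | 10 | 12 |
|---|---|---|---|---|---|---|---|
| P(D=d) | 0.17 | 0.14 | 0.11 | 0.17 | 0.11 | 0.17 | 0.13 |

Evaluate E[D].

E[D] = Σ d·P(D=d)
 = 2·0.17 + 3·0.14 + 4·0.11 + 5·0.17 + 7·0.11 + 10·0.17 + 12·0.13
 = 0.34 + 0.42 + 0.44 + 0.85 + 0.77 + 1.7 + 1.56
 = 6.08

6.08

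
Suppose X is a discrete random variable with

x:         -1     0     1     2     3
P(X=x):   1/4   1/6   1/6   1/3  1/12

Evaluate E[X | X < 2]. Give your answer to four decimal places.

P(X < 2) = 1/4 + 1/6 + 1/6 = 7/12.
E[X | X < 2] = [(-1)·1/4 + 0·1/6 + 1·1/6] / (7/12)
 = -1/12 / (7/12)
 = -1/7

-0.1429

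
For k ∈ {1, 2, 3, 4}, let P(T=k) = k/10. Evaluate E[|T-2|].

1.2

E[|T-2|] = Σ |t-2|·P(T=t)
 = 1·1/10 + 0·1/5 + 1·3/10 + 2·2/5
 = 1/10 + 0 + 3/10 + 4/5
 = 6/5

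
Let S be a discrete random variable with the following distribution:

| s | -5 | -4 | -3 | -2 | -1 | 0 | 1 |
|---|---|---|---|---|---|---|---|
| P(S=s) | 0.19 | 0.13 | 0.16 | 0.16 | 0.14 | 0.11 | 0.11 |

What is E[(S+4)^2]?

E[(S+4)^2] = Σ (s+4)^2·P(S=s)
 = 1·0.19 + 0·0.13 + 1·0.16 + 4·0.16 + 9·0.14 + 16·0.11 + 25·0.11
 = 0.19 + 0 + 0.16 + 0.64 + 1.26 + 1.76 + 2.75
 = 6.76

6.76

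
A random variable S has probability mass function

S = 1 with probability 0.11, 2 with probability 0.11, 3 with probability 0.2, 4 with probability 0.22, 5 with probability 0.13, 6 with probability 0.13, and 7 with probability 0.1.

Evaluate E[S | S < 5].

2.828125

P(S < 5) = 0.11 + 0.11 + 0.2 + 0.22 = 0.64.
E[S | S < 5] = [1·0.11 + 2·0.11 + 3·0.2 + 4·0.22] / 0.64
 = 1.81 / 0.64
 = 181/64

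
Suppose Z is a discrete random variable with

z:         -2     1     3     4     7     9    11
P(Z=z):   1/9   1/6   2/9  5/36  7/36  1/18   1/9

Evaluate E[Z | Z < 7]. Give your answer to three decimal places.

1.826

P(Z < 7) = 1/9 + 1/6 + 2/9 + 5/36 = 23/36.
E[Z | Z < 7] = [(-2)·1/9 + 1·1/6 + 3·2/9 + 4·5/36] / (23/36)
 = 7/6 / (23/36)
 = 42/23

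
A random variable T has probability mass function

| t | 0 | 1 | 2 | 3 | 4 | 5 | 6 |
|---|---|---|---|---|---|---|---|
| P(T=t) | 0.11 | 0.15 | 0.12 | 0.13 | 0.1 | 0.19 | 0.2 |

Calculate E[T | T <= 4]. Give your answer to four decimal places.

P(T <= 4) = 0.11 + 0.15 + 0.12 + 0.13 + 0.1 = 0.61.
E[T | T <= 4] = [0·0.11 + 1·0.15 + 2·0.12 + 3·0.13 + 4·0.1] / 0.61
 = 1.18 / 0.61
 = 118/61

1.9344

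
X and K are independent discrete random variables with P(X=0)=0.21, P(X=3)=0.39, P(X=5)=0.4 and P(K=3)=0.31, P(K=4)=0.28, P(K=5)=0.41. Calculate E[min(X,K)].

2.81

E[min(X,K)] = Σ_x Σ_k min(x,k) · P(X=x)P(K=k)
 = 0·0.0651 + 0·0.0588 + 0·0.0861 + 3·0.1209 + 3·0.1092 + 3·0.1599 + 3·0.124 + 4·0.112 + 5·0.164
 = 0 + 0 + 0 + 0.3627 + 0.3276 + 0.4797 + 0.372 + 0.448 + 0.82
 = 2.81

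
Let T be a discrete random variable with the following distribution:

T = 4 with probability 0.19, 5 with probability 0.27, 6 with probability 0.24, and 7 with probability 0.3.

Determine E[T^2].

33.13

E[T^2] = Σ t^2·P(T=t)
 = 16·0.19 + 25·0.27 + 36·0.24 + 49·0.3
 = 3.04 + 6.75 + 8.64 + 14.7
 = 33.13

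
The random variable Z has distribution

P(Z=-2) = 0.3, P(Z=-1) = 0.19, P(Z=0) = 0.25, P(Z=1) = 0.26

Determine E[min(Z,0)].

-0.79

E[min(Z,0)] = Σ min(z,0)·P(Z=z)
 = (-2)·0.3 + (-1)·0.19 + 0·0.25 + 0·0.26
 = (-0.6) + (-0.19) + 0 + 0
 = -0.79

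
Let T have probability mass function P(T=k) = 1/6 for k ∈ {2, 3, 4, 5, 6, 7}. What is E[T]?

E[T] = Σ t·P(T=t)
 = 2·1/6 + 3·1/6 + 4·1/6 + 5·1/6 + 6·1/6 + 7·1/6
 = 1/3 + 1/2 + 2/3 + 5/6 + 1 + 7/6
 = 9/2

4.5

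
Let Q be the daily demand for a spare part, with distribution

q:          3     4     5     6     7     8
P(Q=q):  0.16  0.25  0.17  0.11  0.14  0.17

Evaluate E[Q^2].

31.39

E[Q^2] = Σ q^2·P(Q=q)
 = 9·0.16 + 16·0.25 + 25·0.17 + 36·0.11 + 49·0.14 + 64·0.17
 = 1.44 + 4 + 4.25 + 3.96 + 6.86 + 10.88
 = 31.39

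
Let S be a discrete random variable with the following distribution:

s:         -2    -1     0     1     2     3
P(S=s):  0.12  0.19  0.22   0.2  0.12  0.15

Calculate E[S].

E[S] = Σ s·P(S=s)
 = (-2)·0.12 + (-1)·0.19 + 0·0.22 + 1·0.2 + 2·0.12 + 3·0.15
 = (-0.24) + (-0.19) + 0 + 0.2 + 0.24 + 0.45
 = 0.46

0.46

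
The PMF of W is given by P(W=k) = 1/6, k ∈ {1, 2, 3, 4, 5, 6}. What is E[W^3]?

E[W^3] = Σ w^3·P(W=w)
 = 1·1/6 + 8·1/6 + 27·1/6 + 64·1/6 + 125·1/6 + 216·1/6
 = 1/6 + 4/3 + 9/2 + 32/3 + 125/6 + 36
 = 147/2

73.5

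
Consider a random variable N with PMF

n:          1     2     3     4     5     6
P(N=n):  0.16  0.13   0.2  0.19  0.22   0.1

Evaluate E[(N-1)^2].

E[(N-1)^2] = Σ (n-1)^2·P(N=n)
 = 0·0.16 + 1·0.13 + 4·0.2 + 9·0.19 + 16·0.22 + 25·0.1
 = 0 + 0.13 + 0.8 + 1.71 + 3.52 + 2.5
 = 8.66

8.66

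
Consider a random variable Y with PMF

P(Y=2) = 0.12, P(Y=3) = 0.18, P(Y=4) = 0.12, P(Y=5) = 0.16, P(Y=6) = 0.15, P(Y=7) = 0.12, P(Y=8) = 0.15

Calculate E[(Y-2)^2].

12.9

E[(Y-2)^2] = Σ (y-2)^2·P(Y=y)
 = 0·0.12 + 1·0.18 + 4·0.12 + 9·0.16 + 16·0.15 + 25·0.12 + 36·0.15
 = 0 + 0.18 + 0.48 + 1.44 + 2.4 + 3 + 5.4
 = 12.9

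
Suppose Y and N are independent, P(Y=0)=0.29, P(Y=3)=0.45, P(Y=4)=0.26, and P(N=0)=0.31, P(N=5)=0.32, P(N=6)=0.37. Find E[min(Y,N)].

1.6491

E[min(Y,N)] = Σ_y Σ_n min(y,n) · P(Y=y)P(N=n)
 = 0·0.0899 + 0·0.0928 + 0·0.1073 + 0·0.1395 + 3·0.144 + 3·0.1665 + 0·0.0806 + 4·0.0832 + 4·0.0962
 = 0 + 0 + 0 + 0 + 0.432 + 0.4995 + 0 + 0.3328 + 0.3848
 = 1.6491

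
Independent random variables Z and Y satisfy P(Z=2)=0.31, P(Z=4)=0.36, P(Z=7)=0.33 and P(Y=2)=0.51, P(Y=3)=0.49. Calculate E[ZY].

10.8813

E[ZY] = Σ_z Σ_y zy · P(Z=z)P(Y=y)
 = 4·0.1581 + 6·0.1519 + 8·0.1836 + 12·0.1764 + 14·0.1683 + 21·0.1617
 = 0.6324 + 0.9114 + 1.4688 + 2.1168 + 2.3562 + 3.3957
 = 10.8813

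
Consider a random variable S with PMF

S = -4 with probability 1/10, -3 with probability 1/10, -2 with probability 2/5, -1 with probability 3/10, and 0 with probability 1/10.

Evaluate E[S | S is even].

P(S is even) = 1/10 + 2/5 + 1/10 = 3/5.
E[S | S is even] = [(-4)·1/10 + (-2)·2/5 + 0·1/10] / (3/5)
 = -6/5 / (3/5)
 = -2

-2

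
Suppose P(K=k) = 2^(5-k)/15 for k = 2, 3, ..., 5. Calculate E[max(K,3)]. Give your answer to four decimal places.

E[max(K,3)] = Σ max(k,3)·P(K=k)
 = 3·8/15 + 3·4/15 + 4·2/15 + 5·1/15
 = 8/5 + 4/5 + 8/15 + 1/3
 = 49/15

3.2667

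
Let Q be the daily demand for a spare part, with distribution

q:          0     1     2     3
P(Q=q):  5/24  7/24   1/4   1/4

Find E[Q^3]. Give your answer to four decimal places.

9.0417

E[Q^3] = Σ q^3·P(Q=q)
 = 0·5/24 + 1·7/24 + 8·1/4 + 27·1/4
 = 0 + 7/24 + 2 + 27/4
 = 217/24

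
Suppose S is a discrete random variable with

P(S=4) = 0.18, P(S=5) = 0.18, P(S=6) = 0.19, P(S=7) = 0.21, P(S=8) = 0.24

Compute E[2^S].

109.12

E[2^S] = Σ 2^s·P(S=s)
 = 16·0.18 + 32·0.18 + 64·0.19 + 128·0.21 + 256·0.24
 = 2.88 + 5.76 + 12.16 + 26.88 + 61.44
 = 109.12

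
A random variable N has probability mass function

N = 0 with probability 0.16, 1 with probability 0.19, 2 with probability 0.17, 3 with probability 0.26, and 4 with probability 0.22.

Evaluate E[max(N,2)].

2.7

E[max(N,2)] = Σ max(n,2)·P(N=n)
 = 2·0.16 + 2·0.19 + 2·0.17 + 3·0.26 + 4·0.22
 = 0.32 + 0.38 + 0.34 + 0.78 + 0.88
 = 2.7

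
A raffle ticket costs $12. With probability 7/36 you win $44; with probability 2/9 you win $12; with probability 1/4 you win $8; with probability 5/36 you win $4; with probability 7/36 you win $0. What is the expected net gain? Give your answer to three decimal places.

E[payout] = 44·7/36 + 12·2/9 + 8·1/4 + 4·5/36 + 0·7/36
 = 77/9 + 8/3 + 2 + 5/9 + 0
 = 124/9
Net = 124/9 - 12 = 16/9

1.778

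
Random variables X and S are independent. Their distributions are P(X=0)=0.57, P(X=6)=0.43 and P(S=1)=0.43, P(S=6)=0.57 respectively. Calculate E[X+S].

6.43

E[X+S] = Σ_x Σ_s (x+s) · P(X=x)P(S=s)
 = 1·0.2451 + 6·0.3249 + 7·0.1849 + 12·0.2451
 = 0.2451 + 1.9494 + 1.2943 + 2.9412
 = 6.43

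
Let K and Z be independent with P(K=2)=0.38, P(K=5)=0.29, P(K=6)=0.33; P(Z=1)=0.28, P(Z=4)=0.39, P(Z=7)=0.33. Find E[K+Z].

E[K+Z] = Σ_k Σ_z (k+z) · P(K=k)P(Z=z)
 = 3·0.1064 + 6·0.1482 + 9·0.1254 + 6·0.0812 + 9·0.1131 + 12·0.0957 + 7·0.0924 + 10·0.1287 + 13·0.1089
 = 0.3192 + 0.8892 + 1.1286 + 0.4872 + 1.0179 + 1.1484 + 0.6468 + 1.287 + 1.4157
 = 8.34

8.34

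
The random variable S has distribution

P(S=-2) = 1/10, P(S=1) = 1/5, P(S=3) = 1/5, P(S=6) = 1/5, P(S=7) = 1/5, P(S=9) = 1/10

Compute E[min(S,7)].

E[min(S,7)] = Σ min(s,7)·P(S=s)
 = (-2)·1/10 + 1·1/5 + 3·1/5 + 6·1/5 + 7·1/5 + 7·1/10
 = (-1/5) + 1/5 + 3/5 + 6/5 + 7/5 + 7/10
 = 39/10

3.9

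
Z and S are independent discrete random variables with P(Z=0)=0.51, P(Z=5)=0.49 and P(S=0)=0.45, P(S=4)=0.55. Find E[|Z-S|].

2.494

E[|Z-S|] = Σ_z Σ_s |z-s| · P(Z=z)P(S=s)
 = 0·0.2295 + 4·0.2805 + 5·0.2205 + 1·0.2695
 = 0 + 1.122 + 1.1025 + 0.2695
 = 2.494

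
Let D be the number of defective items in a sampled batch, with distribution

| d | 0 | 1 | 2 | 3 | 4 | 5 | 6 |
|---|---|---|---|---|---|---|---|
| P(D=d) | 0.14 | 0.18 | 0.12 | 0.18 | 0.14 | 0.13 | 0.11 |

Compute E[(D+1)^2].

E[(D+1)^2] = Σ (d+1)^2·P(D=d)
 = 1·0.14 + 4·0.18 + 9·0.12 + 16·0.18 + 25·0.14 + 36·0.13 + 49·0.11
 = 0.14 + 0.72 + 1.08 + 2.88 + 3.5 + 4.68 + 5.39
 = 18.39

18.39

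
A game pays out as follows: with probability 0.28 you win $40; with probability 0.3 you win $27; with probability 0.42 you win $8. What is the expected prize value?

E[payout] = 40·0.28 + 27·0.3 + 8·0.42
 = 11.2 + 8.1 + 3.36
 = 22.66

22.66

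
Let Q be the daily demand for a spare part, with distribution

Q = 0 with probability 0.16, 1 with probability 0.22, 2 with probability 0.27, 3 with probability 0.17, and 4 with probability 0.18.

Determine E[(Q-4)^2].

5.79

E[(Q-4)^2] = Σ (q-4)^2·P(Q=q)
 = 16·0.16 + 9·0.22 + 4·0.27 + 1·0.17 + 0·0.18
 = 2.56 + 1.98 + 1.08 + 0.17 + 0
 = 5.79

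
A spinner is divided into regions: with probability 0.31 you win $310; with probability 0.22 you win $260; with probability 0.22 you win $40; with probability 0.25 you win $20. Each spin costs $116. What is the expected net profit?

E[payout] = 310·0.31 + 260·0.22 + 40·0.22 + 20·0.25
 = 96.1 + 57.2 + 8.8 + 5
 = 167.1
Net = 167.1 - 116 = 51.1

51.1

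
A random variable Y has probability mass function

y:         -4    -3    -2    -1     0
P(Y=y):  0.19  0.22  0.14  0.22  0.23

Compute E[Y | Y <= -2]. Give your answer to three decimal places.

-3.091

P(Y <= -2) = 0.19 + 0.22 + 0.14 = 0.55.
E[Y | Y <= -2] = [(-4)·0.19 + (-3)·0.22 + (-2)·0.14] / 0.55
 = -1.7 / 0.55
 = -34/11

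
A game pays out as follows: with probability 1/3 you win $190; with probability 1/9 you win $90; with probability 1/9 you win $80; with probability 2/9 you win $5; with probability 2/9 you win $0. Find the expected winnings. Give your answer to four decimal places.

E[payout] = 190·1/3 + 90·1/9 + 80·1/9 + 5·2/9 + 0·2/9
 = 190/3 + 10 + 80/9 + 10/9 + 0
 = 250/3

83.3333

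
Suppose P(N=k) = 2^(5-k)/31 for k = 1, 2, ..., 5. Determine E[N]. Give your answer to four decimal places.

E[N] = Σ n·P(N=n)
 = 1·16/31 + 2·8/31 + 3·4/31 + 4·2/31 + 5·1/31
 = 16/31 + 16/31 + 12/31 + 8/31 + 5/31
 = 57/31

1.8387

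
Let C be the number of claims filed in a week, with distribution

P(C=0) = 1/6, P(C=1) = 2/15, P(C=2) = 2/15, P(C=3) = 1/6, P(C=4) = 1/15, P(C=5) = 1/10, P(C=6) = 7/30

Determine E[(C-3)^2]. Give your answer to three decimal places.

E[(C-3)^2] = Σ (c-3)^2·P(C=c)
 = 9·1/6 + 4·2/15 + 1·2/15 + 0·1/6 + 1·1/15 + 4·1/10 + 9·7/30
 = 3/2 + 8/15 + 2/15 + 0 + 1/15 + 2/5 + 21/10
 = 71/15

4.733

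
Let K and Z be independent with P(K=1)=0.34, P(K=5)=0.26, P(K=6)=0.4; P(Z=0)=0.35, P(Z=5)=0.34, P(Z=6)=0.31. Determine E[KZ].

14.3824

E[KZ] = Σ_k Σ_z kz · P(K=k)P(Z=z)
 = 0·0.119 + 5·0.1156 + 6·0.1054 + 0·0.091 + 25·0.0884 + 30·0.0806 + 0·0.14 + 30·0.136 + 36·0.124
 = 0 + 0.578 + 0.6324 + 0 + 2.21 + 2.418 + 0 + 4.08 + 4.464
 = 14.3824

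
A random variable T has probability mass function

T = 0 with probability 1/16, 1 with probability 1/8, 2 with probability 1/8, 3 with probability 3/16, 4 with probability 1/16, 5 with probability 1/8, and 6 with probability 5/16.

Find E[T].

E[T] = Σ t·P(T=t)
 = 0·1/16 + 1·1/8 + 2·1/8 + 3·3/16 + 4·1/16 + 5·1/8 + 6·5/16
 = 0 + 1/8 + 1/4 + 9/16 + 1/4 + 5/8 + 15/8
 = 59/16

3.6875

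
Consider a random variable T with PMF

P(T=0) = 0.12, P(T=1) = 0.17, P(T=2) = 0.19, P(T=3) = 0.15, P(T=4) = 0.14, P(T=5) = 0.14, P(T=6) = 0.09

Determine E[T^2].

E[T^2] = Σ t^2·P(T=t)
 = 0·0.12 + 1·0.17 + 4·0.19 + 9·0.15 + 16·0.14 + 25·0.14 + 36·0.09
 = 0 + 0.17 + 0.76 + 1.35 + 2.24 + 3.5 + 3.24
 = 11.26

11.26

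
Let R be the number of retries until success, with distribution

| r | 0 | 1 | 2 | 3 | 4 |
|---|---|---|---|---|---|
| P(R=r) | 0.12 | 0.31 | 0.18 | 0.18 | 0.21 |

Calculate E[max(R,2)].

2.6

E[max(R,2)] = Σ max(r,2)·P(R=r)
 = 2·0.12 + 2·0.31 + 2·0.18 + 3·0.18 + 4·0.21
 = 0.24 + 0.62 + 0.36 + 0.54 + 0.84
 = 2.6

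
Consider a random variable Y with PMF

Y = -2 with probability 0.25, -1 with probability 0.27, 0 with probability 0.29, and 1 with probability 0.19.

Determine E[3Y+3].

1.26

E[3Y+3] = Σ (3y+3)·P(Y=y)
 = (-3)·0.25 + 0·0.27 + 3·0.29 + 6·0.19
 = (-0.75) + 0 + 0.87 + 1.14
 = 1.26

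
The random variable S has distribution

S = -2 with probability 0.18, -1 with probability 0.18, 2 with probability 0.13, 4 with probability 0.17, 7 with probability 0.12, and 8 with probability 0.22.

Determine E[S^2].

24.1

E[S^2] = Σ s^2·P(S=s)
 = 4·0.18 + 1·0.18 + 4·0.13 + 16·0.17 + 49·0.12 + 64·0.22
 = 0.72 + 0.18 + 0.52 + 2.72 + 5.88 + 14.08
 = 24.1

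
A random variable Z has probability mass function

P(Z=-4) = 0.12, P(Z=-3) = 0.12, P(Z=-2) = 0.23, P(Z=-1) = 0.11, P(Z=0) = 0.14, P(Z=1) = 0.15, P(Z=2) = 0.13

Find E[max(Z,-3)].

-0.88

E[max(Z,-3)] = Σ max(z,-3)·P(Z=z)
 = (-3)·0.12 + (-3)·0.12 + (-2)·0.23 + (-1)·0.11 + 0·0.14 + 1·0.15 + 2·0.13
 = (-0.36) + (-0.36) + (-0.46) + (-0.11) + 0 + 0.15 + 0.26
 = -0.88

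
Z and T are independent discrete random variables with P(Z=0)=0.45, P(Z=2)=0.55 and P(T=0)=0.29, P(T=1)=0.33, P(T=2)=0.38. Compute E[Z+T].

2.19

E[Z+T] = Σ_z Σ_t (z+t) · P(Z=z)P(T=t)
 = 0·0.1305 + 1·0.1485 + 2·0.171 + 2·0.1595 + 3·0.1815 + 4·0.209
 = 0 + 0.1485 + 0.342 + 0.319 + 0.5445 + 0.836
 = 2.19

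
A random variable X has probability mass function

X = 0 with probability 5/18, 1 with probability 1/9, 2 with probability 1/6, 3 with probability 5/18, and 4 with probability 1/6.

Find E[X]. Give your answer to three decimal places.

1.944

E[X] = Σ x·P(X=x)
 = 0·5/18 + 1·1/9 + 2·1/6 + 3·5/18 + 4·1/6
 = 0 + 1/9 + 1/3 + 5/6 + 2/3
 = 35/18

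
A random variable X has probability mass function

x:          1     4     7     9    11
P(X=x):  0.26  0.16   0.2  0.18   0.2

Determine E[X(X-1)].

45.28

E[X(X-1)] = Σ x(x-1)·P(X=x)
 = 0·0.26 + 12·0.16 + 42·0.2 + 72·0.18 + 110·0.2
 = 0 + 1.92 + 8.4 + 12.96 + 22
 = 45.28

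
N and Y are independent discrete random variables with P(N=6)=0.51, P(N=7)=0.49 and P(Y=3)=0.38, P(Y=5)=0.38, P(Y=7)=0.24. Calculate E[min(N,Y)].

E[min(N,Y)] = Σ_n Σ_y min(n,y) · P(N=n)P(Y=y)
 = 3·0.1938 + 5·0.1938 + 6·0.1224 + 3·0.1862 + 5·0.1862 + 7·0.1176
 = 0.5814 + 0.969 + 0.7344 + 0.5586 + 0.931 + 0.8232
 = 4.5976

4.5976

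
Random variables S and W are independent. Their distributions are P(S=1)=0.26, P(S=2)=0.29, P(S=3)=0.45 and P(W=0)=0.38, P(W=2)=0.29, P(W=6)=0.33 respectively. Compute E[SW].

E[SW] = Σ_s Σ_w sw · P(S=s)P(W=w)
 = 0·0.0988 + 2·0.0754 + 6·0.0858 + 0·0.1102 + 4·0.0841 + 12·0.0957 + 0·0.171 + 6·0.1305 + 18·0.1485
 = 0 + 0.1508 + 0.5148 + 0 + 0.3364 + 1.1484 + 0 + 0.783 + 2.673
 = 5.6064

5.6064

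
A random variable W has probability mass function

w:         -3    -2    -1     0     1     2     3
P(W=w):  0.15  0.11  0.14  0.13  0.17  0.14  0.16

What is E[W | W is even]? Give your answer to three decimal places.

0.158

P(W is even) = 0.11 + 0.13 + 0.14 = 0.38.
E[W | W is even] = [(-2)·0.11 + 0·0.13 + 2·0.14] / 0.38
 = 0.06 / 0.38
 = 3/19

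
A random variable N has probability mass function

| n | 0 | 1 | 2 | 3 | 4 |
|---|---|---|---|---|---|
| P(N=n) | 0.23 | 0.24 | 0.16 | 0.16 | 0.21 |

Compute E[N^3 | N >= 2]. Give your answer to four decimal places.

35.9245

P(N >= 2) = 0.16 + 0.16 + 0.21 = 0.53.
E[N^3 | N >= 2] = [8·0.16 + 27·0.16 + 64·0.21] / 0.53
 = 19.04 / 0.53
 = 1904/53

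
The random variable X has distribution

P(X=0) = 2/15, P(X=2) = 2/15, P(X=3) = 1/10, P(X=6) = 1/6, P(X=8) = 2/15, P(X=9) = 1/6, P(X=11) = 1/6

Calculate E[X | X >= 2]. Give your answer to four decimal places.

6.8846

P(X >= 2) = 2/15 + 1/10 + 1/6 + 2/15 + 1/6 + 1/6 = 13/15.
E[X | X >= 2] = [2·2/15 + 3·1/10 + 6·1/6 + 8·2/15 + 9·1/6 + 11·1/6] / (13/15)
 = 179/30 / (13/15)
 = 179/26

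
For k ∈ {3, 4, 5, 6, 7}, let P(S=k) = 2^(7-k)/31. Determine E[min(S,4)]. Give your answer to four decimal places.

E[min(S,4)] = Σ min(s,4)·P(S=s)
 = 3·16/31 + 4·8/31 + 4·4/31 + 4·2/31 + 4·1/31
 = 48/31 + 32/31 + 16/31 + 8/31 + 4/31
 = 108/31

3.4839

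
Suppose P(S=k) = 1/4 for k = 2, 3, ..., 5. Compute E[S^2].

13.5

E[S^2] = Σ s^2·P(S=s)
 = 4·1/4 + 9·1/4 + 16·1/4 + 25·1/4
 = 1 + 9/4 + 4 + 25/4
 = 27/2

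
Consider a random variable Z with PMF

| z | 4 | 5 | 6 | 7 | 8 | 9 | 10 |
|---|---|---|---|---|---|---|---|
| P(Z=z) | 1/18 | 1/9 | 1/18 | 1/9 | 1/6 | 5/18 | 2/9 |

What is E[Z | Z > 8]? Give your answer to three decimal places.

9.444

P(Z > 8) = 5/18 + 2/9 = 1/2.
E[Z | Z > 8] = [9·5/18 + 10·2/9] / (1/2)
 = 85/18 / (1/2)
 = 85/9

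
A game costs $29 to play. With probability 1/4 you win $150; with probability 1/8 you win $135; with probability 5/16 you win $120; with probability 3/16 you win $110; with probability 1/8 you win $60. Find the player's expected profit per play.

E[payout] = 150·1/4 + 135·1/8 + 120·5/16 + 110·3/16 + 60·1/8
 = 75/2 + 135/8 + 75/2 + 165/8 + 15/2
 = 120
Net = 120 - 29 = 91

91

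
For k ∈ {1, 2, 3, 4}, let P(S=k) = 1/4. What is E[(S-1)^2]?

E[(S-1)^2] = Σ (s-1)^2·P(S=s)
 = 0·1/4 + 1·1/4 + 4·1/4 + 9·1/4
 = 0 + 1/4 + 1 + 9/4
 = 7/2

3.5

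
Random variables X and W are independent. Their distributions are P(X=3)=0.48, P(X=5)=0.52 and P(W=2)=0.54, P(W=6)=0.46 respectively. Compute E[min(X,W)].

2.9384

E[min(X,W)] = Σ_x Σ_w min(x,w) · P(X=x)P(W=w)
 = 2·0.2592 + 3·0.2208 + 2·0.2808 + 5·0.2392
 = 0.5184 + 0.6624 + 0.5616 + 1.196
 = 2.9384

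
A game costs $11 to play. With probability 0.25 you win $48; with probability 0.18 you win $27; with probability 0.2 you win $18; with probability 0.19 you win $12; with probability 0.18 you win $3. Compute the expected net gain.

12.28

E[payout] = 48·0.25 + 27·0.18 + 18·0.2 + 12·0.19 + 3·0.18
 = 12 + 4.86 + 3.6 + 2.28 + 0.54
 = 23.28
Net = 23.28 - 11 = 12.28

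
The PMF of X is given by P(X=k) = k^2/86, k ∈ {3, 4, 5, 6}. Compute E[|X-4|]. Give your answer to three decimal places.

E[|X-4|] = Σ |x-4|·P(X=x)
 = 1·9/86 + 0·8/43 + 1·25/86 + 2·18/43
 = 9/86 + 0 + 25/86 + 36/43
 = 53/43

1.233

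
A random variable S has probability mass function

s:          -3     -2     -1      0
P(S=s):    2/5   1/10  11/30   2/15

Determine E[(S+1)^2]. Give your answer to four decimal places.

1.8333

E[(S+1)^2] = Σ (s+1)^2·P(S=s)
 = 4·2/5 + 1·1/10 + 0·11/30 + 1·2/15
 = 8/5 + 1/10 + 0 + 2/15
 = 11/6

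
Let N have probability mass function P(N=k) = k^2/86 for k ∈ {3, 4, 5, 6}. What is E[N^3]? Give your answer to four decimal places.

E[N^3] = Σ n^3·P(N=n)
 = 27·9/86 + 64·8/43 + 125·25/86 + 216·18/43
 = 243/86 + 512/43 + 3125/86 + 3888/43
 = 6084/43

141.4884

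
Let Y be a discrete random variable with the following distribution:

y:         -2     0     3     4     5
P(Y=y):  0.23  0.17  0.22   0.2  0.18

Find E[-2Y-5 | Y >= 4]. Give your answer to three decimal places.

-13.947

P(Y >= 4) = 0.2 + 0.18 = 0.38.
E[-2Y-5 | Y >= 4] = [(-13)·0.2 + (-15)·0.18] / 0.38
 = -5.3 / 0.38
 = -265/19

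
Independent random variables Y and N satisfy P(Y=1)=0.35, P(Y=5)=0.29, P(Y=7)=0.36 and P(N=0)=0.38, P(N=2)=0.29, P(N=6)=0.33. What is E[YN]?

11.0592

E[YN] = Σ_y Σ_n yn · P(Y=y)P(N=n)
 = 0·0.133 + 2·0.1015 + 6·0.1155 + 0·0.1102 + 10·0.0841 + 30·0.0957 + 0·0.1368 + 14·0.1044 + 42·0.1188
 = 0 + 0.203 + 0.693 + 0 + 0.841 + 2.871 + 0 + 1.4616 + 4.9896
 = 11.0592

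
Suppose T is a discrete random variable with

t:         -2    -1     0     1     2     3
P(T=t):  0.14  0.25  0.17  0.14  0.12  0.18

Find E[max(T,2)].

2.18

E[max(T,2)] = Σ max(t,2)·P(T=t)
 = 2·0.14 + 2·0.25 + 2·0.17 + 2·0.14 + 2·0.12 + 3·0.18
 = 0.28 + 0.5 + 0.34 + 0.28 + 0.24 + 0.54
 = 2.18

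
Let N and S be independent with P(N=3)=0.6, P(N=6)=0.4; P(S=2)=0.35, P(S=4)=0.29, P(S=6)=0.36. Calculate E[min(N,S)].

3.198

E[min(N,S)] = Σ_n Σ_s min(n,s) · P(N=n)P(S=s)
 = 2·0.21 + 3·0.174 + 3·0.216 + 2·0.14 + 4·0.116 + 6·0.144
 = 0.42 + 0.522 + 0.648 + 0.28 + 0.464 + 0.864
 = 3.198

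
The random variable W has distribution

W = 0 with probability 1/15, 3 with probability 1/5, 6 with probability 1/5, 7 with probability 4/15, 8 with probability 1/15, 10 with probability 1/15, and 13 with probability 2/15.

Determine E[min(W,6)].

E[min(W,6)] = Σ min(w,6)·P(W=w)
 = 0·1/15 + 3·1/5 + 6·1/5 + 6·4/15 + 6·1/15 + 6·1/15 + 6·2/15
 = 0 + 3/5 + 6/5 + 8/5 + 2/5 + 2/5 + 4/5
 = 5

5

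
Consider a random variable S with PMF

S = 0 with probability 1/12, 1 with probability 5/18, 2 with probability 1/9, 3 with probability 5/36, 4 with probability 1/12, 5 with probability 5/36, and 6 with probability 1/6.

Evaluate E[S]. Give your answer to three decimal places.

2.944

E[S] = Σ s·P(S=s)
 = 0·1/12 + 1·5/18 + 2·1/9 + 3·5/36 + 4·1/12 + 5·5/36 + 6·1/6
 = 0 + 5/18 + 2/9 + 5/12 + 1/3 + 25/36 + 1
 = 53/18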